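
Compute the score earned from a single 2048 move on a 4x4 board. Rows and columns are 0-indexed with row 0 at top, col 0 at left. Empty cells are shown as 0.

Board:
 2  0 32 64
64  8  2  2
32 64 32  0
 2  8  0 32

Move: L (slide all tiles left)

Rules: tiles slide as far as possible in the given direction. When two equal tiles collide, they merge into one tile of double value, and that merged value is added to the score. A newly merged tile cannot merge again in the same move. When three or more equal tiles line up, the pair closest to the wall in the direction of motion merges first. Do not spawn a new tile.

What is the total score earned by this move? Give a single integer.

Answer: 4

Derivation:
Slide left:
row 0: [2, 0, 32, 64] -> [2, 32, 64, 0]  score +0 (running 0)
row 1: [64, 8, 2, 2] -> [64, 8, 4, 0]  score +4 (running 4)
row 2: [32, 64, 32, 0] -> [32, 64, 32, 0]  score +0 (running 4)
row 3: [2, 8, 0, 32] -> [2, 8, 32, 0]  score +0 (running 4)
Board after move:
 2 32 64  0
64  8  4  0
32 64 32  0
 2  8 32  0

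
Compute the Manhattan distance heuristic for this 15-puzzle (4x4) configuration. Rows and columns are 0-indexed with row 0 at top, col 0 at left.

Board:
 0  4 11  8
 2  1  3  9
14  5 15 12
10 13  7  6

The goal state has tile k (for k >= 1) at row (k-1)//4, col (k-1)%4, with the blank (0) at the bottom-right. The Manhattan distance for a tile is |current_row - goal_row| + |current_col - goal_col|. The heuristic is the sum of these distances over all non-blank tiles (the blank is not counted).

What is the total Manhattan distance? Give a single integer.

Tile 4: (0,1)->(0,3) = 2
Tile 11: (0,2)->(2,2) = 2
Tile 8: (0,3)->(1,3) = 1
Tile 2: (1,0)->(0,1) = 2
Tile 1: (1,1)->(0,0) = 2
Tile 3: (1,2)->(0,2) = 1
Tile 9: (1,3)->(2,0) = 4
Tile 14: (2,0)->(3,1) = 2
Tile 5: (2,1)->(1,0) = 2
Tile 15: (2,2)->(3,2) = 1
Tile 12: (2,3)->(2,3) = 0
Tile 10: (3,0)->(2,1) = 2
Tile 13: (3,1)->(3,0) = 1
Tile 7: (3,2)->(1,2) = 2
Tile 6: (3,3)->(1,1) = 4
Sum: 2 + 2 + 1 + 2 + 2 + 1 + 4 + 2 + 2 + 1 + 0 + 2 + 1 + 2 + 4 = 28

Answer: 28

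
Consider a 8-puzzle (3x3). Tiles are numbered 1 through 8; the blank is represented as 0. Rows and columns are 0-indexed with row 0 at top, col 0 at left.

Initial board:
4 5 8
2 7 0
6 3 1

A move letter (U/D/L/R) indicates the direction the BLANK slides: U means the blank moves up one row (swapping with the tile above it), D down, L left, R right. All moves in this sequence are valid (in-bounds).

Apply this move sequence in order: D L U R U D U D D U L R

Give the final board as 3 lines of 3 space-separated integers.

Answer: 4 5 8
2 1 0
6 7 3

Derivation:
After move 1 (D):
4 5 8
2 7 1
6 3 0

After move 2 (L):
4 5 8
2 7 1
6 0 3

After move 3 (U):
4 5 8
2 0 1
6 7 3

After move 4 (R):
4 5 8
2 1 0
6 7 3

After move 5 (U):
4 5 0
2 1 8
6 7 3

After move 6 (D):
4 5 8
2 1 0
6 7 3

After move 7 (U):
4 5 0
2 1 8
6 7 3

After move 8 (D):
4 5 8
2 1 0
6 7 3

After move 9 (D):
4 5 8
2 1 3
6 7 0

After move 10 (U):
4 5 8
2 1 0
6 7 3

After move 11 (L):
4 5 8
2 0 1
6 7 3

After move 12 (R):
4 5 8
2 1 0
6 7 3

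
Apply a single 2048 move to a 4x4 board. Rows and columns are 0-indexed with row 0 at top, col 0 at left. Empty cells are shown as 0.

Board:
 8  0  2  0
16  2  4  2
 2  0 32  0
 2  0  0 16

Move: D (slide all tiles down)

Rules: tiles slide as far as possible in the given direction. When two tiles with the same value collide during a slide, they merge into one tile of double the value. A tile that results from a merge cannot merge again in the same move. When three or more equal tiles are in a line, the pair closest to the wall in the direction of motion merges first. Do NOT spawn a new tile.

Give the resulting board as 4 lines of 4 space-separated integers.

Slide down:
col 0: [8, 16, 2, 2] -> [0, 8, 16, 4]
col 1: [0, 2, 0, 0] -> [0, 0, 0, 2]
col 2: [2, 4, 32, 0] -> [0, 2, 4, 32]
col 3: [0, 2, 0, 16] -> [0, 0, 2, 16]

Answer:  0  0  0  0
 8  0  2  0
16  0  4  2
 4  2 32 16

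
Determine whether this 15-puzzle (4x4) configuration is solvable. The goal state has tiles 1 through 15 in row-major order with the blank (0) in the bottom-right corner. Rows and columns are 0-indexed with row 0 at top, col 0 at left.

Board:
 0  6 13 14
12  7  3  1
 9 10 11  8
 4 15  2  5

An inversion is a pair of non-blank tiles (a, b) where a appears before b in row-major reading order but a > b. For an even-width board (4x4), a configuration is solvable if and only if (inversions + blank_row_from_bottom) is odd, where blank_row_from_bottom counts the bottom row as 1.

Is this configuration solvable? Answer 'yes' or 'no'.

Inversions: 62
Blank is in row 0 (0-indexed from top), which is row 4 counting from the bottom (bottom = 1).
62 + 4 = 66, which is even, so the puzzle is not solvable.

Answer: no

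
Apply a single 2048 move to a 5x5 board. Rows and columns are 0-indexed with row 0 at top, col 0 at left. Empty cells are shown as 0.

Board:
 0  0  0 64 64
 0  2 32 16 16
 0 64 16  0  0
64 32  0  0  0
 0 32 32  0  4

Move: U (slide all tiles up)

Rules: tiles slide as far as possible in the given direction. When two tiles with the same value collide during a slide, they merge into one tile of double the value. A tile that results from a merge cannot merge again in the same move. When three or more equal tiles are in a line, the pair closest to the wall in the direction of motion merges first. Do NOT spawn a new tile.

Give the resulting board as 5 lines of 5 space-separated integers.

Slide up:
col 0: [0, 0, 0, 64, 0] -> [64, 0, 0, 0, 0]
col 1: [0, 2, 64, 32, 32] -> [2, 64, 64, 0, 0]
col 2: [0, 32, 16, 0, 32] -> [32, 16, 32, 0, 0]
col 3: [64, 16, 0, 0, 0] -> [64, 16, 0, 0, 0]
col 4: [64, 16, 0, 0, 4] -> [64, 16, 4, 0, 0]

Answer: 64  2 32 64 64
 0 64 16 16 16
 0 64 32  0  4
 0  0  0  0  0
 0  0  0  0  0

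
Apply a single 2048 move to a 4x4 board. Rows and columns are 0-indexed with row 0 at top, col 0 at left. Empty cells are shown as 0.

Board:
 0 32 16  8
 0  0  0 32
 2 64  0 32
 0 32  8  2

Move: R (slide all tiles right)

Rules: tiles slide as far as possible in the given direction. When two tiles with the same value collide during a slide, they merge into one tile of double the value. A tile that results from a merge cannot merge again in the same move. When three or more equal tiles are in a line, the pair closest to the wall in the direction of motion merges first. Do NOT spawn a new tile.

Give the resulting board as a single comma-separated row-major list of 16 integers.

Answer: 0, 32, 16, 8, 0, 0, 0, 32, 0, 2, 64, 32, 0, 32, 8, 2

Derivation:
Slide right:
row 0: [0, 32, 16, 8] -> [0, 32, 16, 8]
row 1: [0, 0, 0, 32] -> [0, 0, 0, 32]
row 2: [2, 64, 0, 32] -> [0, 2, 64, 32]
row 3: [0, 32, 8, 2] -> [0, 32, 8, 2]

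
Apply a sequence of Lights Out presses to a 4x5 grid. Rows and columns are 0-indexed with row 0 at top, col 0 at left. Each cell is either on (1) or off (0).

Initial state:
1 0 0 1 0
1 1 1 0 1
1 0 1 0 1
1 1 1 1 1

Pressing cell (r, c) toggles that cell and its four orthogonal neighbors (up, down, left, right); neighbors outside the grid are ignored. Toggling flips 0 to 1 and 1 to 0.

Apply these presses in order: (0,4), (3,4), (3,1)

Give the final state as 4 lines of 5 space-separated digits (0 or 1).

Answer: 1 0 0 0 1
1 1 1 0 0
1 1 1 0 0
0 0 0 0 0

Derivation:
After press 1 at (0,4):
1 0 0 0 1
1 1 1 0 0
1 0 1 0 1
1 1 1 1 1

After press 2 at (3,4):
1 0 0 0 1
1 1 1 0 0
1 0 1 0 0
1 1 1 0 0

After press 3 at (3,1):
1 0 0 0 1
1 1 1 0 0
1 1 1 0 0
0 0 0 0 0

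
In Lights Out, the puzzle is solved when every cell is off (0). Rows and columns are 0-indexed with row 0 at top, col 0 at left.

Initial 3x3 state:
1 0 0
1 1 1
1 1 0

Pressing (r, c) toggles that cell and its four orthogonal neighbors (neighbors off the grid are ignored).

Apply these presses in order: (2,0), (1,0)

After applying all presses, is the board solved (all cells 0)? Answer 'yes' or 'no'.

After press 1 at (2,0):
1 0 0
0 1 1
0 0 0

After press 2 at (1,0):
0 0 0
1 0 1
1 0 0

Lights still on: 3

Answer: no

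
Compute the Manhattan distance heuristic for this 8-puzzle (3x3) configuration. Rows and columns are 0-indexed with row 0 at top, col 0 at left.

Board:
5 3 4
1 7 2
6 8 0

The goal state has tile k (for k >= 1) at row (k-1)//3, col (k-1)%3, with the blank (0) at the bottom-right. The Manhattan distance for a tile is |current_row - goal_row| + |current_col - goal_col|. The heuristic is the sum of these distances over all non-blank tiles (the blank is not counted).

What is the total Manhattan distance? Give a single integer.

Tile 5: at (0,0), goal (1,1), distance |0-1|+|0-1| = 2
Tile 3: at (0,1), goal (0,2), distance |0-0|+|1-2| = 1
Tile 4: at (0,2), goal (1,0), distance |0-1|+|2-0| = 3
Tile 1: at (1,0), goal (0,0), distance |1-0|+|0-0| = 1
Tile 7: at (1,1), goal (2,0), distance |1-2|+|1-0| = 2
Tile 2: at (1,2), goal (0,1), distance |1-0|+|2-1| = 2
Tile 6: at (2,0), goal (1,2), distance |2-1|+|0-2| = 3
Tile 8: at (2,1), goal (2,1), distance |2-2|+|1-1| = 0
Sum: 2 + 1 + 3 + 1 + 2 + 2 + 3 + 0 = 14

Answer: 14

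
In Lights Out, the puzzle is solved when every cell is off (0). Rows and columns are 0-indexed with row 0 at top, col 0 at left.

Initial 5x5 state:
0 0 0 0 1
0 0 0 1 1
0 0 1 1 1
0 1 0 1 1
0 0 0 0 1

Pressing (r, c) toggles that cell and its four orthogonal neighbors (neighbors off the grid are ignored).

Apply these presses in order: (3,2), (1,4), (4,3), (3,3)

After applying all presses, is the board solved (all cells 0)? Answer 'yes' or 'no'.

Answer: yes

Derivation:
After press 1 at (3,2):
0 0 0 0 1
0 0 0 1 1
0 0 0 1 1
0 0 1 0 1
0 0 1 0 1

After press 2 at (1,4):
0 0 0 0 0
0 0 0 0 0
0 0 0 1 0
0 0 1 0 1
0 0 1 0 1

After press 3 at (4,3):
0 0 0 0 0
0 0 0 0 0
0 0 0 1 0
0 0 1 1 1
0 0 0 1 0

After press 4 at (3,3):
0 0 0 0 0
0 0 0 0 0
0 0 0 0 0
0 0 0 0 0
0 0 0 0 0

Lights still on: 0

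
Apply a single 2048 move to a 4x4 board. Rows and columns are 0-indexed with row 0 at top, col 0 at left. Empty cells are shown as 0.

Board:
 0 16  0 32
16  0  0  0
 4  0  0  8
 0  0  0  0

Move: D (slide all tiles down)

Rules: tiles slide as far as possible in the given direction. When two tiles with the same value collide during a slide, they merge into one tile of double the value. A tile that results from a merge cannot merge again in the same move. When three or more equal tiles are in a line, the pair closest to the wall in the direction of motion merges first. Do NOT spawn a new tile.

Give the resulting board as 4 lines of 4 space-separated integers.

Answer:  0  0  0  0
 0  0  0  0
16  0  0 32
 4 16  0  8

Derivation:
Slide down:
col 0: [0, 16, 4, 0] -> [0, 0, 16, 4]
col 1: [16, 0, 0, 0] -> [0, 0, 0, 16]
col 2: [0, 0, 0, 0] -> [0, 0, 0, 0]
col 3: [32, 0, 8, 0] -> [0, 0, 32, 8]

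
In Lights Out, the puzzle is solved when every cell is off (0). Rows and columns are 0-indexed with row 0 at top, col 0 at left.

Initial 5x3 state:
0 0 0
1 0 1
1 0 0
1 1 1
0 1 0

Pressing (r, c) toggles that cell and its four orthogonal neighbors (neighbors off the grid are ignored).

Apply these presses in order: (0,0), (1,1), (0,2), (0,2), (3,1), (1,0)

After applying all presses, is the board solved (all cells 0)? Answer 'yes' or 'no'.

Answer: yes

Derivation:
After press 1 at (0,0):
1 1 0
0 0 1
1 0 0
1 1 1
0 1 0

After press 2 at (1,1):
1 0 0
1 1 0
1 1 0
1 1 1
0 1 0

After press 3 at (0,2):
1 1 1
1 1 1
1 1 0
1 1 1
0 1 0

After press 4 at (0,2):
1 0 0
1 1 0
1 1 0
1 1 1
0 1 0

After press 5 at (3,1):
1 0 0
1 1 0
1 0 0
0 0 0
0 0 0

After press 6 at (1,0):
0 0 0
0 0 0
0 0 0
0 0 0
0 0 0

Lights still on: 0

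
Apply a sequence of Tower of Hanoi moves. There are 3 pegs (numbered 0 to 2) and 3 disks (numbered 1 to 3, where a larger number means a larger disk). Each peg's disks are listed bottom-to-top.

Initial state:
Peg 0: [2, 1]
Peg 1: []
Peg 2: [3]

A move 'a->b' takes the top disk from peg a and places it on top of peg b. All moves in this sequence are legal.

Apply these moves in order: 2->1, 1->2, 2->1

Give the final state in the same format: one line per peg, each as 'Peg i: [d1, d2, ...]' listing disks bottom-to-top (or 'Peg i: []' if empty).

After move 1 (2->1):
Peg 0: [2, 1]
Peg 1: [3]
Peg 2: []

After move 2 (1->2):
Peg 0: [2, 1]
Peg 1: []
Peg 2: [3]

After move 3 (2->1):
Peg 0: [2, 1]
Peg 1: [3]
Peg 2: []

Answer: Peg 0: [2, 1]
Peg 1: [3]
Peg 2: []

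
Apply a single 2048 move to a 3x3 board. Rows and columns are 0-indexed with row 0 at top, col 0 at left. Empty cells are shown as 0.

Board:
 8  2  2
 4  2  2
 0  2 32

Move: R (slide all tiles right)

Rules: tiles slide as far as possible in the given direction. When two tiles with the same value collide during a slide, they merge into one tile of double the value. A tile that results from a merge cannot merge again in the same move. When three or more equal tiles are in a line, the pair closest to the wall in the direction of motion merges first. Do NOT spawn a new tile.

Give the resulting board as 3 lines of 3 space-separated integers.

Slide right:
row 0: [8, 2, 2] -> [0, 8, 4]
row 1: [4, 2, 2] -> [0, 4, 4]
row 2: [0, 2, 32] -> [0, 2, 32]

Answer:  0  8  4
 0  4  4
 0  2 32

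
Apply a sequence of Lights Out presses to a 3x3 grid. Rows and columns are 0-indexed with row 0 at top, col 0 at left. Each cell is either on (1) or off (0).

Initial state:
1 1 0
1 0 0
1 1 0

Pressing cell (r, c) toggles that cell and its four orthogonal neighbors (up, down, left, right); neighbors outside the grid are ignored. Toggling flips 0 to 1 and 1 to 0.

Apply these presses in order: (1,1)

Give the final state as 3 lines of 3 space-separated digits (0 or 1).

After press 1 at (1,1):
1 0 0
0 1 1
1 0 0

Answer: 1 0 0
0 1 1
1 0 0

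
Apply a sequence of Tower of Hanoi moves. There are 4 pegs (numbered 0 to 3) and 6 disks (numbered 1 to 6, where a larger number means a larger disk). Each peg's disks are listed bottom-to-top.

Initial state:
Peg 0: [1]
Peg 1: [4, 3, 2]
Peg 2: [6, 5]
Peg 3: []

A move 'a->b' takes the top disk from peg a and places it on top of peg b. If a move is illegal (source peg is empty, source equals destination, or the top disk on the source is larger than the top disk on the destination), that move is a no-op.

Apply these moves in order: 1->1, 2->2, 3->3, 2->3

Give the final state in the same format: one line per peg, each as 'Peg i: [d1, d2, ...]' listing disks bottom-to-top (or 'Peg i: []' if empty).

Answer: Peg 0: [1]
Peg 1: [4, 3, 2]
Peg 2: [6]
Peg 3: [5]

Derivation:
After move 1 (1->1):
Peg 0: [1]
Peg 1: [4, 3, 2]
Peg 2: [6, 5]
Peg 3: []

After move 2 (2->2):
Peg 0: [1]
Peg 1: [4, 3, 2]
Peg 2: [6, 5]
Peg 3: []

After move 3 (3->3):
Peg 0: [1]
Peg 1: [4, 3, 2]
Peg 2: [6, 5]
Peg 3: []

After move 4 (2->3):
Peg 0: [1]
Peg 1: [4, 3, 2]
Peg 2: [6]
Peg 3: [5]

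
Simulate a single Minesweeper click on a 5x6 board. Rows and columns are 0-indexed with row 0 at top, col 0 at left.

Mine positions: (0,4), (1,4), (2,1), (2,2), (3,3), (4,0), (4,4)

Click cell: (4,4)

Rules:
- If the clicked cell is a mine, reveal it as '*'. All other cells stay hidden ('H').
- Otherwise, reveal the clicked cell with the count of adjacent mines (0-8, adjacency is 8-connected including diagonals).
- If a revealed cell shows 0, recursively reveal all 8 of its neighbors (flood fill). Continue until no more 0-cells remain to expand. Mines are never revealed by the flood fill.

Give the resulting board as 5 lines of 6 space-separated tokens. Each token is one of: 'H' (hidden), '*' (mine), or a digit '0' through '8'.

H H H H H H
H H H H H H
H H H H H H
H H H H H H
H H H H * H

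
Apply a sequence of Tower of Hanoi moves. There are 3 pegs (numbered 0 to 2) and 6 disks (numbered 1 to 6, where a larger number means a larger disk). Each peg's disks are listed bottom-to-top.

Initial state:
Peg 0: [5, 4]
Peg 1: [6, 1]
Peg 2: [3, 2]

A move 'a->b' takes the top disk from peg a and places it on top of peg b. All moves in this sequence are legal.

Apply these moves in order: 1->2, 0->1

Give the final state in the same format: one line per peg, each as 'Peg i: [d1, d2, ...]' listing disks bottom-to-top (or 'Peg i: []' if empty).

Answer: Peg 0: [5]
Peg 1: [6, 4]
Peg 2: [3, 2, 1]

Derivation:
After move 1 (1->2):
Peg 0: [5, 4]
Peg 1: [6]
Peg 2: [3, 2, 1]

After move 2 (0->1):
Peg 0: [5]
Peg 1: [6, 4]
Peg 2: [3, 2, 1]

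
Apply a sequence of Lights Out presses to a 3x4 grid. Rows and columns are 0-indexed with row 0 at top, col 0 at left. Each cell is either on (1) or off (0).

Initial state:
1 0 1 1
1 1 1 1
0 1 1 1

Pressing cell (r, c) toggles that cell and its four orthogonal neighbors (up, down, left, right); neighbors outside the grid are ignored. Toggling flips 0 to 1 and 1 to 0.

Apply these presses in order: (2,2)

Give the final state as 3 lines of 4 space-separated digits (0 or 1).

Answer: 1 0 1 1
1 1 0 1
0 0 0 0

Derivation:
After press 1 at (2,2):
1 0 1 1
1 1 0 1
0 0 0 0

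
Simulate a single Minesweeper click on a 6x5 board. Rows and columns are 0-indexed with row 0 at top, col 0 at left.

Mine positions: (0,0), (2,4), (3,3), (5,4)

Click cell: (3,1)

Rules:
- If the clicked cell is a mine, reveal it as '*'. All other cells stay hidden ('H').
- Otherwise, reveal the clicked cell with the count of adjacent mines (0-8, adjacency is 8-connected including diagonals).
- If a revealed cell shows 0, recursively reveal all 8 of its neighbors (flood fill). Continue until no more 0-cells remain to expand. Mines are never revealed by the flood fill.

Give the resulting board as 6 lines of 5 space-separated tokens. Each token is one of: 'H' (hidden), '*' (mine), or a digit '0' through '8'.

H 1 0 0 0
1 1 0 1 1
0 0 1 2 H
0 0 1 H H
0 0 1 2 H
0 0 0 1 H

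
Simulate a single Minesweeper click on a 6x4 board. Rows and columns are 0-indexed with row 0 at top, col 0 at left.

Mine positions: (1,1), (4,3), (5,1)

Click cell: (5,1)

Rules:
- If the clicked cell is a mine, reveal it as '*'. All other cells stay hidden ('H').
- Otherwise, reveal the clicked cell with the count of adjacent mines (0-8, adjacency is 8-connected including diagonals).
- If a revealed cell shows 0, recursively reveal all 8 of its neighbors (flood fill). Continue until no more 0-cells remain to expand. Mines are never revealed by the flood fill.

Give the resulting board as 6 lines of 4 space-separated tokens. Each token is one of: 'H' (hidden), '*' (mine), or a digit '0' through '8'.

H H H H
H H H H
H H H H
H H H H
H H H H
H * H H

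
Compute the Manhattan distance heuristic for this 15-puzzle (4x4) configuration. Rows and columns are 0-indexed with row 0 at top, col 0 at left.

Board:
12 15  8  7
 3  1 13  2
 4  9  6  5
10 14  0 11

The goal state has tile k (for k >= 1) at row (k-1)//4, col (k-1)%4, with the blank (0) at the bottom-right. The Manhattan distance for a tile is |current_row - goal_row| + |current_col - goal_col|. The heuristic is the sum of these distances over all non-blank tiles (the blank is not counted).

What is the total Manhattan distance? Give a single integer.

Answer: 41

Derivation:
Tile 12: at (0,0), goal (2,3), distance |0-2|+|0-3| = 5
Tile 15: at (0,1), goal (3,2), distance |0-3|+|1-2| = 4
Tile 8: at (0,2), goal (1,3), distance |0-1|+|2-3| = 2
Tile 7: at (0,3), goal (1,2), distance |0-1|+|3-2| = 2
Tile 3: at (1,0), goal (0,2), distance |1-0|+|0-2| = 3
Tile 1: at (1,1), goal (0,0), distance |1-0|+|1-0| = 2
Tile 13: at (1,2), goal (3,0), distance |1-3|+|2-0| = 4
Tile 2: at (1,3), goal (0,1), distance |1-0|+|3-1| = 3
Tile 4: at (2,0), goal (0,3), distance |2-0|+|0-3| = 5
Tile 9: at (2,1), goal (2,0), distance |2-2|+|1-0| = 1
Tile 6: at (2,2), goal (1,1), distance |2-1|+|2-1| = 2
Tile 5: at (2,3), goal (1,0), distance |2-1|+|3-0| = 4
Tile 10: at (3,0), goal (2,1), distance |3-2|+|0-1| = 2
Tile 14: at (3,1), goal (3,1), distance |3-3|+|1-1| = 0
Tile 11: at (3,3), goal (2,2), distance |3-2|+|3-2| = 2
Sum: 5 + 4 + 2 + 2 + 3 + 2 + 4 + 3 + 5 + 1 + 2 + 4 + 2 + 0 + 2 = 41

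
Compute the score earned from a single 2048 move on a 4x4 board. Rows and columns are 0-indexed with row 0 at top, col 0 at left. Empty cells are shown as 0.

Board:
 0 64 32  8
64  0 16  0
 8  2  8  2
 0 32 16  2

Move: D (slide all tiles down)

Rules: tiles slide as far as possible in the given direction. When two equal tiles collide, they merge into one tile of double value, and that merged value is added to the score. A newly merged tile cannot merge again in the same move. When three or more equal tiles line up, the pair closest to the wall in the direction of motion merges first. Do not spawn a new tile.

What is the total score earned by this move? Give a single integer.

Slide down:
col 0: [0, 64, 8, 0] -> [0, 0, 64, 8]  score +0 (running 0)
col 1: [64, 0, 2, 32] -> [0, 64, 2, 32]  score +0 (running 0)
col 2: [32, 16, 8, 16] -> [32, 16, 8, 16]  score +0 (running 0)
col 3: [8, 0, 2, 2] -> [0, 0, 8, 4]  score +4 (running 4)
Board after move:
 0  0 32  0
 0 64 16  0
64  2  8  8
 8 32 16  4

Answer: 4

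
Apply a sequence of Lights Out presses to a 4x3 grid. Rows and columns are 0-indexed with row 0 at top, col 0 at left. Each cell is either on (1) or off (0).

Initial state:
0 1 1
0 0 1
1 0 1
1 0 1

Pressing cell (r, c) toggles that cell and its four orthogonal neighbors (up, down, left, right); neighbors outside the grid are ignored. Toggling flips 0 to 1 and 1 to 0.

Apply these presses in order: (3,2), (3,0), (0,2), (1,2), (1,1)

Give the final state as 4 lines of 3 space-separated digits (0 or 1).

After press 1 at (3,2):
0 1 1
0 0 1
1 0 0
1 1 0

After press 2 at (3,0):
0 1 1
0 0 1
0 0 0
0 0 0

After press 3 at (0,2):
0 0 0
0 0 0
0 0 0
0 0 0

After press 4 at (1,2):
0 0 1
0 1 1
0 0 1
0 0 0

After press 5 at (1,1):
0 1 1
1 0 0
0 1 1
0 0 0

Answer: 0 1 1
1 0 0
0 1 1
0 0 0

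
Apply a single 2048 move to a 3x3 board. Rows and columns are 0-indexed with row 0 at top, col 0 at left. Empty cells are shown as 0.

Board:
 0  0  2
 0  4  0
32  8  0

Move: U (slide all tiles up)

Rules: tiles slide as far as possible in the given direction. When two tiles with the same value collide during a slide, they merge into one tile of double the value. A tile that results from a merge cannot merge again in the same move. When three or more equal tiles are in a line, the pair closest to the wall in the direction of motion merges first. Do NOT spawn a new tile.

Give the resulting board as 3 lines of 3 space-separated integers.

Slide up:
col 0: [0, 0, 32] -> [32, 0, 0]
col 1: [0, 4, 8] -> [4, 8, 0]
col 2: [2, 0, 0] -> [2, 0, 0]

Answer: 32  4  2
 0  8  0
 0  0  0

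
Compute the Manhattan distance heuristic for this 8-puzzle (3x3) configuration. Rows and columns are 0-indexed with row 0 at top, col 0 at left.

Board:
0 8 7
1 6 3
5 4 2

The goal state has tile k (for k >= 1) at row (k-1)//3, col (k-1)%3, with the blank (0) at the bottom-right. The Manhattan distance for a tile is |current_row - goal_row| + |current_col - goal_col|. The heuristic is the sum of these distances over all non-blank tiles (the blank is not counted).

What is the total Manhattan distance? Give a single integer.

Tile 8: (0,1)->(2,1) = 2
Tile 7: (0,2)->(2,0) = 4
Tile 1: (1,0)->(0,0) = 1
Tile 6: (1,1)->(1,2) = 1
Tile 3: (1,2)->(0,2) = 1
Tile 5: (2,0)->(1,1) = 2
Tile 4: (2,1)->(1,0) = 2
Tile 2: (2,2)->(0,1) = 3
Sum: 2 + 4 + 1 + 1 + 1 + 2 + 2 + 3 = 16

Answer: 16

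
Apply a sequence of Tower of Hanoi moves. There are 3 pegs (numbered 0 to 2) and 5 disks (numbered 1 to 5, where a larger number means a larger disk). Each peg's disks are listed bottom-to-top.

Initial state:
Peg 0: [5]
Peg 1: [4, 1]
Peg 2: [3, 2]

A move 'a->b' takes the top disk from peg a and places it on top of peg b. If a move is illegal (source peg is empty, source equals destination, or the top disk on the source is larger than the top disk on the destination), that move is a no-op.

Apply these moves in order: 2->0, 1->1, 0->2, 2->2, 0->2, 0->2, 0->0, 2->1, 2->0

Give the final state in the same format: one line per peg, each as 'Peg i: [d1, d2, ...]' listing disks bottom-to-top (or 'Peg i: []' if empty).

Answer: Peg 0: [5, 2]
Peg 1: [4, 1]
Peg 2: [3]

Derivation:
After move 1 (2->0):
Peg 0: [5, 2]
Peg 1: [4, 1]
Peg 2: [3]

After move 2 (1->1):
Peg 0: [5, 2]
Peg 1: [4, 1]
Peg 2: [3]

After move 3 (0->2):
Peg 0: [5]
Peg 1: [4, 1]
Peg 2: [3, 2]

After move 4 (2->2):
Peg 0: [5]
Peg 1: [4, 1]
Peg 2: [3, 2]

After move 5 (0->2):
Peg 0: [5]
Peg 1: [4, 1]
Peg 2: [3, 2]

After move 6 (0->2):
Peg 0: [5]
Peg 1: [4, 1]
Peg 2: [3, 2]

After move 7 (0->0):
Peg 0: [5]
Peg 1: [4, 1]
Peg 2: [3, 2]

After move 8 (2->1):
Peg 0: [5]
Peg 1: [4, 1]
Peg 2: [3, 2]

After move 9 (2->0):
Peg 0: [5, 2]
Peg 1: [4, 1]
Peg 2: [3]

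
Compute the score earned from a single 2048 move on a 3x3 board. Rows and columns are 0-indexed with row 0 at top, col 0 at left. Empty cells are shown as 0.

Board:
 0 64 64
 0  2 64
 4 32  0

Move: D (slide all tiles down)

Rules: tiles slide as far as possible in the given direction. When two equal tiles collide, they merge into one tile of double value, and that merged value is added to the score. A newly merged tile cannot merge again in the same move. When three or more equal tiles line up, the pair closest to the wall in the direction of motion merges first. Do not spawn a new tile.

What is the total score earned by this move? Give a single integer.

Answer: 128

Derivation:
Slide down:
col 0: [0, 0, 4] -> [0, 0, 4]  score +0 (running 0)
col 1: [64, 2, 32] -> [64, 2, 32]  score +0 (running 0)
col 2: [64, 64, 0] -> [0, 0, 128]  score +128 (running 128)
Board after move:
  0  64   0
  0   2   0
  4  32 128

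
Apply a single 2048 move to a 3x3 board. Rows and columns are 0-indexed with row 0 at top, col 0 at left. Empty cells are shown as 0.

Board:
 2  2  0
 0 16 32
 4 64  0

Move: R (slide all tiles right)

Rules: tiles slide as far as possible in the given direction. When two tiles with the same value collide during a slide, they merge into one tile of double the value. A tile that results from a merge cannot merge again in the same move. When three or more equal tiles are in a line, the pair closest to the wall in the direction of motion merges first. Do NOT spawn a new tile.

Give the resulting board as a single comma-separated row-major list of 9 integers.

Slide right:
row 0: [2, 2, 0] -> [0, 0, 4]
row 1: [0, 16, 32] -> [0, 16, 32]
row 2: [4, 64, 0] -> [0, 4, 64]

Answer: 0, 0, 4, 0, 16, 32, 0, 4, 64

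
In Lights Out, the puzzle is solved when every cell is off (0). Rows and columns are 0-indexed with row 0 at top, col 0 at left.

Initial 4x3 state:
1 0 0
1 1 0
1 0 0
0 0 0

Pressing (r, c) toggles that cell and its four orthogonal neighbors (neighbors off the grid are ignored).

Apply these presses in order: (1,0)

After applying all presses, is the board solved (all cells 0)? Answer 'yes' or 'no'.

Answer: yes

Derivation:
After press 1 at (1,0):
0 0 0
0 0 0
0 0 0
0 0 0

Lights still on: 0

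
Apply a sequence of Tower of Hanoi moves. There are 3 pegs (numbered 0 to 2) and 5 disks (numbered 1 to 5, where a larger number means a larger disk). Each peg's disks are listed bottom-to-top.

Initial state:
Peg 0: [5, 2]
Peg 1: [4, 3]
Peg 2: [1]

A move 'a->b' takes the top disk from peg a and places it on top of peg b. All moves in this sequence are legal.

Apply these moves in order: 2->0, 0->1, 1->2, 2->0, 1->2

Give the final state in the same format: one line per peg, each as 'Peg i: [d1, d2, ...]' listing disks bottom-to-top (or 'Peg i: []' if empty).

After move 1 (2->0):
Peg 0: [5, 2, 1]
Peg 1: [4, 3]
Peg 2: []

After move 2 (0->1):
Peg 0: [5, 2]
Peg 1: [4, 3, 1]
Peg 2: []

After move 3 (1->2):
Peg 0: [5, 2]
Peg 1: [4, 3]
Peg 2: [1]

After move 4 (2->0):
Peg 0: [5, 2, 1]
Peg 1: [4, 3]
Peg 2: []

After move 5 (1->2):
Peg 0: [5, 2, 1]
Peg 1: [4]
Peg 2: [3]

Answer: Peg 0: [5, 2, 1]
Peg 1: [4]
Peg 2: [3]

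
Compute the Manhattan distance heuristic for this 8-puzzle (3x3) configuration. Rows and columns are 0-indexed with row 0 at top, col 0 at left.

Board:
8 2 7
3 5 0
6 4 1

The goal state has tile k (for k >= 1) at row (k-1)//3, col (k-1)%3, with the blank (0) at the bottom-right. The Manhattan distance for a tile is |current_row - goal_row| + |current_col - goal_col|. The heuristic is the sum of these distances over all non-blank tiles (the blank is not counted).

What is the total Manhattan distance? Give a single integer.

Answer: 19

Derivation:
Tile 8: (0,0)->(2,1) = 3
Tile 2: (0,1)->(0,1) = 0
Tile 7: (0,2)->(2,0) = 4
Tile 3: (1,0)->(0,2) = 3
Tile 5: (1,1)->(1,1) = 0
Tile 6: (2,0)->(1,2) = 3
Tile 4: (2,1)->(1,0) = 2
Tile 1: (2,2)->(0,0) = 4
Sum: 3 + 0 + 4 + 3 + 0 + 3 + 2 + 4 = 19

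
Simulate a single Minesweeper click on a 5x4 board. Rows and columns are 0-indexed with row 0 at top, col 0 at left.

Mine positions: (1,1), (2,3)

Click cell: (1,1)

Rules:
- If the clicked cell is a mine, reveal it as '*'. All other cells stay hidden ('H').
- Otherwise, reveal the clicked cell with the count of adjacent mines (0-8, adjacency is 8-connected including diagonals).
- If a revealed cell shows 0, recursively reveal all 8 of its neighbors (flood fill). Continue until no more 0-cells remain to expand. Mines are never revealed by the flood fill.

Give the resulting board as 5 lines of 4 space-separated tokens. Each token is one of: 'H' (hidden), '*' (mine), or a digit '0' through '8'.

H H H H
H * H H
H H H H
H H H H
H H H H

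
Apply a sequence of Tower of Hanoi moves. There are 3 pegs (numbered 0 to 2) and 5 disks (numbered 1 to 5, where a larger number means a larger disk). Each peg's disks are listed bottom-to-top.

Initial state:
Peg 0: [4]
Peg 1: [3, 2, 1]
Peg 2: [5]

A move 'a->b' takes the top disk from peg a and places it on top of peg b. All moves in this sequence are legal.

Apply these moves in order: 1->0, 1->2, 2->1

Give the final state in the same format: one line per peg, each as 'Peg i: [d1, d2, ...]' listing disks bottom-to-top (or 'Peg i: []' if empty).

Answer: Peg 0: [4, 1]
Peg 1: [3, 2]
Peg 2: [5]

Derivation:
After move 1 (1->0):
Peg 0: [4, 1]
Peg 1: [3, 2]
Peg 2: [5]

After move 2 (1->2):
Peg 0: [4, 1]
Peg 1: [3]
Peg 2: [5, 2]

After move 3 (2->1):
Peg 0: [4, 1]
Peg 1: [3, 2]
Peg 2: [5]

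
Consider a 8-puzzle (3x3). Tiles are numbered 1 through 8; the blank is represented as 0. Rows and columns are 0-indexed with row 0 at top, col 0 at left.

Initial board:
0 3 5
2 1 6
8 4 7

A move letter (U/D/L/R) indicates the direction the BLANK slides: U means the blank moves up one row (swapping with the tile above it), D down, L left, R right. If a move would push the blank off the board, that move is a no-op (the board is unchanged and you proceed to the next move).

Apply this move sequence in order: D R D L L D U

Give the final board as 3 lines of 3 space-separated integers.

After move 1 (D):
2 3 5
0 1 6
8 4 7

After move 2 (R):
2 3 5
1 0 6
8 4 7

After move 3 (D):
2 3 5
1 4 6
8 0 7

After move 4 (L):
2 3 5
1 4 6
0 8 7

After move 5 (L):
2 3 5
1 4 6
0 8 7

After move 6 (D):
2 3 5
1 4 6
0 8 7

After move 7 (U):
2 3 5
0 4 6
1 8 7

Answer: 2 3 5
0 4 6
1 8 7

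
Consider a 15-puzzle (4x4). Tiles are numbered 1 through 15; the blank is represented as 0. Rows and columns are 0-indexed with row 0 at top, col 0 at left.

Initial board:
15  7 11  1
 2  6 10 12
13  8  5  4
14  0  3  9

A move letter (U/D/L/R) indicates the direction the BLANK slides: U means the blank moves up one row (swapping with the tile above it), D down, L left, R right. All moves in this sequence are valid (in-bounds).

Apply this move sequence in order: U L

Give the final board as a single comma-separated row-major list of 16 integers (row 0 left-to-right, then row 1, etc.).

After move 1 (U):
15  7 11  1
 2  6 10 12
13  0  5  4
14  8  3  9

After move 2 (L):
15  7 11  1
 2  6 10 12
 0 13  5  4
14  8  3  9

Answer: 15, 7, 11, 1, 2, 6, 10, 12, 0, 13, 5, 4, 14, 8, 3, 9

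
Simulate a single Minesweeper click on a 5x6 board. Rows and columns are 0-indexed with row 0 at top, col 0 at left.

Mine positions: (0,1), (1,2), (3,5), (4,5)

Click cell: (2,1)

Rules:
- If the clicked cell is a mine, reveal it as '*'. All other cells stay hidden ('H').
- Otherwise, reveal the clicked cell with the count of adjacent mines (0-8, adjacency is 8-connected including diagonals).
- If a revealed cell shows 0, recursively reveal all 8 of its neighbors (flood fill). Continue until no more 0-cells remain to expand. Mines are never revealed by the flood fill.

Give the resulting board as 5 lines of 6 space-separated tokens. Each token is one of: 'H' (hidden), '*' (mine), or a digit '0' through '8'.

H H H H H H
H H H H H H
H 1 H H H H
H H H H H H
H H H H H H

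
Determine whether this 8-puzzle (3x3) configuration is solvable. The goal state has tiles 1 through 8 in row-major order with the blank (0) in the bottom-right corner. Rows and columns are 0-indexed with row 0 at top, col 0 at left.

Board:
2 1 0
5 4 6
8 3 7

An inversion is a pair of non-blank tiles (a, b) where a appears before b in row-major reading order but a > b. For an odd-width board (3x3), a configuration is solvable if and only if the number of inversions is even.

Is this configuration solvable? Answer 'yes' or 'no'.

Answer: no

Derivation:
Inversions (pairs i<j in row-major order where tile[i] > tile[j] > 0): 7
7 is odd, so the puzzle is not solvable.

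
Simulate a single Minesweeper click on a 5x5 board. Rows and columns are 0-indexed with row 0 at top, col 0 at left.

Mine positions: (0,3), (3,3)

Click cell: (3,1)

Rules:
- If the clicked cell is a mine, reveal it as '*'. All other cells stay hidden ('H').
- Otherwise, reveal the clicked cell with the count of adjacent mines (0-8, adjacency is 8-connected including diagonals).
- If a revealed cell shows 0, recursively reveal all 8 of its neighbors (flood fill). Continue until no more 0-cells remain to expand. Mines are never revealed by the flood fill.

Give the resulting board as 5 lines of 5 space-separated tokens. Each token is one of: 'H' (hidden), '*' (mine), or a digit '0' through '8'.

0 0 1 H H
0 0 1 H H
0 0 1 H H
0 0 1 H H
0 0 1 H H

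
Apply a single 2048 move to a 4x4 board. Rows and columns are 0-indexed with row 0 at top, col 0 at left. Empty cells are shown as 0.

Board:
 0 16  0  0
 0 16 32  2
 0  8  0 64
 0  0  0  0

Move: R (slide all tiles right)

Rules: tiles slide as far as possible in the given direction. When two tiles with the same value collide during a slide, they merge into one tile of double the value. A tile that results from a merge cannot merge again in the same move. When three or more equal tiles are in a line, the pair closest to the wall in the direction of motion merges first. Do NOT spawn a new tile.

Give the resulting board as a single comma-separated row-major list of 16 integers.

Answer: 0, 0, 0, 16, 0, 16, 32, 2, 0, 0, 8, 64, 0, 0, 0, 0

Derivation:
Slide right:
row 0: [0, 16, 0, 0] -> [0, 0, 0, 16]
row 1: [0, 16, 32, 2] -> [0, 16, 32, 2]
row 2: [0, 8, 0, 64] -> [0, 0, 8, 64]
row 3: [0, 0, 0, 0] -> [0, 0, 0, 0]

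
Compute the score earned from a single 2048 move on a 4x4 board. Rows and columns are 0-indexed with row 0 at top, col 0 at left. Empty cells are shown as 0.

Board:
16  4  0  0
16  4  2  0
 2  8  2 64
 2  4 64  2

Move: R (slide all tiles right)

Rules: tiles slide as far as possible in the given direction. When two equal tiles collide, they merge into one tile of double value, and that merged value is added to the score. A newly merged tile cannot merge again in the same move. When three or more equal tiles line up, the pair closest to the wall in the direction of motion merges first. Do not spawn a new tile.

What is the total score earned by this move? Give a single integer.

Answer: 0

Derivation:
Slide right:
row 0: [16, 4, 0, 0] -> [0, 0, 16, 4]  score +0 (running 0)
row 1: [16, 4, 2, 0] -> [0, 16, 4, 2]  score +0 (running 0)
row 2: [2, 8, 2, 64] -> [2, 8, 2, 64]  score +0 (running 0)
row 3: [2, 4, 64, 2] -> [2, 4, 64, 2]  score +0 (running 0)
Board after move:
 0  0 16  4
 0 16  4  2
 2  8  2 64
 2  4 64  2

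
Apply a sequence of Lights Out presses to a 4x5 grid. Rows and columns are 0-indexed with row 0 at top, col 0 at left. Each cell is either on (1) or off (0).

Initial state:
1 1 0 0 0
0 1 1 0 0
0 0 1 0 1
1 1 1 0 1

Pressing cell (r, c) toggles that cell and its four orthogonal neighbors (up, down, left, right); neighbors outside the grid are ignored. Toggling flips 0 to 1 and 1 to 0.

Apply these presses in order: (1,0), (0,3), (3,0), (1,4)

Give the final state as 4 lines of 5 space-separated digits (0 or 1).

After press 1 at (1,0):
0 1 0 0 0
1 0 1 0 0
1 0 1 0 1
1 1 1 0 1

After press 2 at (0,3):
0 1 1 1 1
1 0 1 1 0
1 0 1 0 1
1 1 1 0 1

After press 3 at (3,0):
0 1 1 1 1
1 0 1 1 0
0 0 1 0 1
0 0 1 0 1

After press 4 at (1,4):
0 1 1 1 0
1 0 1 0 1
0 0 1 0 0
0 0 1 0 1

Answer: 0 1 1 1 0
1 0 1 0 1
0 0 1 0 0
0 0 1 0 1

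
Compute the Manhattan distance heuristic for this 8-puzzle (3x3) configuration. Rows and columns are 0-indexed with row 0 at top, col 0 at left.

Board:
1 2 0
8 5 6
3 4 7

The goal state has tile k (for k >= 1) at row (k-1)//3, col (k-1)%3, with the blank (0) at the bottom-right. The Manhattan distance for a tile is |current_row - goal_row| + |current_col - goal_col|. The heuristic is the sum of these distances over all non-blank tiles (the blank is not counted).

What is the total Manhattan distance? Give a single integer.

Tile 1: (0,0)->(0,0) = 0
Tile 2: (0,1)->(0,1) = 0
Tile 8: (1,0)->(2,1) = 2
Tile 5: (1,1)->(1,1) = 0
Tile 6: (1,2)->(1,2) = 0
Tile 3: (2,0)->(0,2) = 4
Tile 4: (2,1)->(1,0) = 2
Tile 7: (2,2)->(2,0) = 2
Sum: 0 + 0 + 2 + 0 + 0 + 4 + 2 + 2 = 10

Answer: 10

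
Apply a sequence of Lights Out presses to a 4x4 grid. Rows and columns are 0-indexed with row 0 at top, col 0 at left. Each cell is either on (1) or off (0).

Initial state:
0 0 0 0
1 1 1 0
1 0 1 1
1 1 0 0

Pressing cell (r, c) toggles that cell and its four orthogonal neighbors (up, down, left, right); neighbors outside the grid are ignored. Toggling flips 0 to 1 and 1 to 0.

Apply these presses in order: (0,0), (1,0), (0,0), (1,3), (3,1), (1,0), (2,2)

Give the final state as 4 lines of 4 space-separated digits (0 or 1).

After press 1 at (0,0):
1 1 0 0
0 1 1 0
1 0 1 1
1 1 0 0

After press 2 at (1,0):
0 1 0 0
1 0 1 0
0 0 1 1
1 1 0 0

After press 3 at (0,0):
1 0 0 0
0 0 1 0
0 0 1 1
1 1 0 0

After press 4 at (1,3):
1 0 0 1
0 0 0 1
0 0 1 0
1 1 0 0

After press 5 at (3,1):
1 0 0 1
0 0 0 1
0 1 1 0
0 0 1 0

After press 6 at (1,0):
0 0 0 1
1 1 0 1
1 1 1 0
0 0 1 0

After press 7 at (2,2):
0 0 0 1
1 1 1 1
1 0 0 1
0 0 0 0

Answer: 0 0 0 1
1 1 1 1
1 0 0 1
0 0 0 0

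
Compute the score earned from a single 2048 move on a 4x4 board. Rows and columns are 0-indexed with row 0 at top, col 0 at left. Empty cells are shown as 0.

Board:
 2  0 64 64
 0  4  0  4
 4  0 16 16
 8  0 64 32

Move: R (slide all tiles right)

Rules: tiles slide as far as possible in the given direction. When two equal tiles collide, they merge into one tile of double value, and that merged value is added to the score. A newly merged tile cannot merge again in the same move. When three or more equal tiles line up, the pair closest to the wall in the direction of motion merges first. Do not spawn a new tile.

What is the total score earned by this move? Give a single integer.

Slide right:
row 0: [2, 0, 64, 64] -> [0, 0, 2, 128]  score +128 (running 128)
row 1: [0, 4, 0, 4] -> [0, 0, 0, 8]  score +8 (running 136)
row 2: [4, 0, 16, 16] -> [0, 0, 4, 32]  score +32 (running 168)
row 3: [8, 0, 64, 32] -> [0, 8, 64, 32]  score +0 (running 168)
Board after move:
  0   0   2 128
  0   0   0   8
  0   0   4  32
  0   8  64  32

Answer: 168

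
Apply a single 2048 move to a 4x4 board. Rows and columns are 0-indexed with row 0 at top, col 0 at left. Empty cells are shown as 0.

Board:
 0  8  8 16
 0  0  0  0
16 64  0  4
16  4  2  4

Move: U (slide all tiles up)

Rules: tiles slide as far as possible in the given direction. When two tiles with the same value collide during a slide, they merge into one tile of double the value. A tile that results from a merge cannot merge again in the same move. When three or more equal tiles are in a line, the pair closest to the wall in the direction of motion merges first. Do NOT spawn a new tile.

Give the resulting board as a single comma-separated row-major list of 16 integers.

Slide up:
col 0: [0, 0, 16, 16] -> [32, 0, 0, 0]
col 1: [8, 0, 64, 4] -> [8, 64, 4, 0]
col 2: [8, 0, 0, 2] -> [8, 2, 0, 0]
col 3: [16, 0, 4, 4] -> [16, 8, 0, 0]

Answer: 32, 8, 8, 16, 0, 64, 2, 8, 0, 4, 0, 0, 0, 0, 0, 0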